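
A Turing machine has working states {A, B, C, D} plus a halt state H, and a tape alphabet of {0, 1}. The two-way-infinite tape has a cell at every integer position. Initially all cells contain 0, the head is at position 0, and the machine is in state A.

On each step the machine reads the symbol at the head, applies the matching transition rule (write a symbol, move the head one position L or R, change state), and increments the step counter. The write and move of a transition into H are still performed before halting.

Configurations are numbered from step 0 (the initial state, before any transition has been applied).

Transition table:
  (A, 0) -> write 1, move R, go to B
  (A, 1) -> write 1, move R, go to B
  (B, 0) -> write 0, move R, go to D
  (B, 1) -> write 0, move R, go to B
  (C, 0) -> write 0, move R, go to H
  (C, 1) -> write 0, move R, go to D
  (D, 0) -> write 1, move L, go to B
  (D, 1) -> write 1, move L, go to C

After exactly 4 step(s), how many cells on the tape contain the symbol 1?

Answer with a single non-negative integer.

Answer: 2

Derivation:
Step 1: in state A at pos 0, read 0 -> (A,0)->write 1,move R,goto B. Now: state=B, head=1, tape[-1..2]=0100 (head:   ^)
Step 2: in state B at pos 1, read 0 -> (B,0)->write 0,move R,goto D. Now: state=D, head=2, tape[-1..3]=01000 (head:    ^)
Step 3: in state D at pos 2, read 0 -> (D,0)->write 1,move L,goto B. Now: state=B, head=1, tape[-1..3]=01010 (head:   ^)
Step 4: in state B at pos 1, read 0 -> (B,0)->write 0,move R,goto D. Now: state=D, head=2, tape[-1..3]=01010 (head:    ^)
Cells containing 1 after step 4: {0, 2} -> 2 cell(s)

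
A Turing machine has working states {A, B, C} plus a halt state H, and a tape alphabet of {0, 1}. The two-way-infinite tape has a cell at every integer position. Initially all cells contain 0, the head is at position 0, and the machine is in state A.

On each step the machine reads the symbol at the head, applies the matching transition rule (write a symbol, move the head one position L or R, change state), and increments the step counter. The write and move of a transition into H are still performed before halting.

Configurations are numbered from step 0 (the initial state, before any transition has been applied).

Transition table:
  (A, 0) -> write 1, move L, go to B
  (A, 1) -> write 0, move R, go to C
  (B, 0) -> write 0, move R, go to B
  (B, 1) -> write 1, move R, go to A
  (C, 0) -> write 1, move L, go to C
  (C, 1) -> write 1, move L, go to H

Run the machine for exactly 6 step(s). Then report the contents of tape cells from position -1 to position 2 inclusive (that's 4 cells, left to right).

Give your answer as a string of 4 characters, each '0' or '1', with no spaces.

Answer: 0100

Derivation:
Step 1: in state A at pos 0, read 0 -> (A,0)->write 1,move L,goto B. Now: state=B, head=-1, tape[-2..1]=0010 (head:  ^)
Step 2: in state B at pos -1, read 0 -> (B,0)->write 0,move R,goto B. Now: state=B, head=0, tape[-2..1]=0010 (head:   ^)
Step 3: in state B at pos 0, read 1 -> (B,1)->write 1,move R,goto A. Now: state=A, head=1, tape[-2..2]=00100 (head:    ^)
Step 4: in state A at pos 1, read 0 -> (A,0)->write 1,move L,goto B. Now: state=B, head=0, tape[-2..2]=00110 (head:   ^)
Step 5: in state B at pos 0, read 1 -> (B,1)->write 1,move R,goto A. Now: state=A, head=1, tape[-2..2]=00110 (head:    ^)
Step 6: in state A at pos 1, read 1 -> (A,1)->write 0,move R,goto C. Now: state=C, head=2, tape[-2..3]=001000 (head:     ^)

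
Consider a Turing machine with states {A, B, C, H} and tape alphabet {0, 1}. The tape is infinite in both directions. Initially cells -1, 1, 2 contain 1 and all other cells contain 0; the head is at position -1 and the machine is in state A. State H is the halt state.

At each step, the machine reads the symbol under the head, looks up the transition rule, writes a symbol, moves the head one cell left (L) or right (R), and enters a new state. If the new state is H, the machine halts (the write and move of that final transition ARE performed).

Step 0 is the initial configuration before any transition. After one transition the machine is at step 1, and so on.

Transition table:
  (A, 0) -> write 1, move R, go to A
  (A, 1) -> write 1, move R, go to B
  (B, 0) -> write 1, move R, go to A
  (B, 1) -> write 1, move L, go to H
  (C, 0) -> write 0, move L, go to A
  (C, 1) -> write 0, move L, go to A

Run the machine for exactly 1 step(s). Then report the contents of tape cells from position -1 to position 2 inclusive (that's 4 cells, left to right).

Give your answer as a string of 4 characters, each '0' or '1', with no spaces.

Answer: 1011

Derivation:
Step 1: in state A at pos -1, read 1 -> (A,1)->write 1,move R,goto B. Now: state=B, head=0, tape[-2..3]=010110 (head:   ^)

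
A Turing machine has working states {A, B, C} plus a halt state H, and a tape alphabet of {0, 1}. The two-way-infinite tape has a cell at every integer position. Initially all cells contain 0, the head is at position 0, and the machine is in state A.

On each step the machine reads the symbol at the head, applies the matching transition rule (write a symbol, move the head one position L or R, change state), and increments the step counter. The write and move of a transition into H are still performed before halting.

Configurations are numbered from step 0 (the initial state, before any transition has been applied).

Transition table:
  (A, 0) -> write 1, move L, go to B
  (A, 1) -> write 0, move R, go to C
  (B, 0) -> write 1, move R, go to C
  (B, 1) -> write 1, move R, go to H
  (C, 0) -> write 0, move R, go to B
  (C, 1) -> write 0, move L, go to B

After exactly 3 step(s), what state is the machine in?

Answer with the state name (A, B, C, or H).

Step 1: in state A at pos 0, read 0 -> (A,0)->write 1,move L,goto B. Now: state=B, head=-1, tape[-2..1]=0010 (head:  ^)
Step 2: in state B at pos -1, read 0 -> (B,0)->write 1,move R,goto C. Now: state=C, head=0, tape[-2..1]=0110 (head:   ^)
Step 3: in state C at pos 0, read 1 -> (C,1)->write 0,move L,goto B. Now: state=B, head=-1, tape[-2..1]=0100 (head:  ^)

Answer: B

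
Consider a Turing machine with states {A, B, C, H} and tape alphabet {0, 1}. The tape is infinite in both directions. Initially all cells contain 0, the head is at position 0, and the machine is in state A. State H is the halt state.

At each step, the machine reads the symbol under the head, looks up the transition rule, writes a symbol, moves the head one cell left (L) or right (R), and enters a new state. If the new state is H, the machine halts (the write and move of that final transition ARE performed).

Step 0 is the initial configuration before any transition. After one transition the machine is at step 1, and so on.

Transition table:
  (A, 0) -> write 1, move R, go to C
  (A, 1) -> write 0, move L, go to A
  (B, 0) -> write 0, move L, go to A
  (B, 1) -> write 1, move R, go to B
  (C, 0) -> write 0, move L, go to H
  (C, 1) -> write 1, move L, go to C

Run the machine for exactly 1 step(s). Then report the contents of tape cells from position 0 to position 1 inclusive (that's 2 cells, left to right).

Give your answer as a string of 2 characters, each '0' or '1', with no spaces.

Step 1: in state A at pos 0, read 0 -> (A,0)->write 1,move R,goto C. Now: state=C, head=1, tape[-1..2]=0100 (head:   ^)

Answer: 10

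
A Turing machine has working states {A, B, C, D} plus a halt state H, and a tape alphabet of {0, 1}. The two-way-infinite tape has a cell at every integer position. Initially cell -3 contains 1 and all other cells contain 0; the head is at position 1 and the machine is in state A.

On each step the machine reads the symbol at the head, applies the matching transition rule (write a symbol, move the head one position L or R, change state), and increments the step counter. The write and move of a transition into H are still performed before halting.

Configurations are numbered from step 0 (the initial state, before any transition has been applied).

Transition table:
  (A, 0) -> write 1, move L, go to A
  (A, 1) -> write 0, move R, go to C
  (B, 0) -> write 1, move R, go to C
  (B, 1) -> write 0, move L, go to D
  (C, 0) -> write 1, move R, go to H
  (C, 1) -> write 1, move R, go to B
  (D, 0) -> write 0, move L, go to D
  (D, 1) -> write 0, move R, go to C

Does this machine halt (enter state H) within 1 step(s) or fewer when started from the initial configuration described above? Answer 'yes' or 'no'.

Answer: no

Derivation:
Step 1: in state A at pos 1, read 0 -> (A,0)->write 1,move L,goto A. Now: state=A, head=0, tape[-4..2]=0100010 (head:     ^)
After 1 step(s): state = A (not H) -> not halted within 1 -> no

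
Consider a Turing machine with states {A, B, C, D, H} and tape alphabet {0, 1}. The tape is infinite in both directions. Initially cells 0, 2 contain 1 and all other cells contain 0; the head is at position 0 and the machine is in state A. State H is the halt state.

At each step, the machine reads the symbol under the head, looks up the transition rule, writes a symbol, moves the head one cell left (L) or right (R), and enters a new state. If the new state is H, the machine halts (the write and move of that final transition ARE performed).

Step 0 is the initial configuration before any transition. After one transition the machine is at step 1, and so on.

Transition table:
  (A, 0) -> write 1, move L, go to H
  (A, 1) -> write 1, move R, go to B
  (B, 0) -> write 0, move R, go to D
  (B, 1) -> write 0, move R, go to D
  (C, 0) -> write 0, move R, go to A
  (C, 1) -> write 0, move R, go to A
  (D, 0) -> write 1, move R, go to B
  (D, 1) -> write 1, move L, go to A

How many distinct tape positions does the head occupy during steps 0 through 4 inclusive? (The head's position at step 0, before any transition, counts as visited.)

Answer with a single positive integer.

Answer: 3

Derivation:
Step 1: in state A at pos 0, read 1 -> (A,1)->write 1,move R,goto B. Now: state=B, head=1, tape[-1..3]=01010 (head:   ^)
Step 2: in state B at pos 1, read 0 -> (B,0)->write 0,move R,goto D. Now: state=D, head=2, tape[-1..3]=01010 (head:    ^)
Step 3: in state D at pos 2, read 1 -> (D,1)->write 1,move L,goto A. Now: state=A, head=1, tape[-1..3]=01010 (head:   ^)
Step 4: in state A at pos 1, read 0 -> (A,0)->write 1,move L,goto H. Now: state=H, head=0, tape[-1..3]=01110 (head:  ^)
Head positions at steps 0..4: starting at 0, distinct positions visited = {0, 1, 2} -> 3 position(s)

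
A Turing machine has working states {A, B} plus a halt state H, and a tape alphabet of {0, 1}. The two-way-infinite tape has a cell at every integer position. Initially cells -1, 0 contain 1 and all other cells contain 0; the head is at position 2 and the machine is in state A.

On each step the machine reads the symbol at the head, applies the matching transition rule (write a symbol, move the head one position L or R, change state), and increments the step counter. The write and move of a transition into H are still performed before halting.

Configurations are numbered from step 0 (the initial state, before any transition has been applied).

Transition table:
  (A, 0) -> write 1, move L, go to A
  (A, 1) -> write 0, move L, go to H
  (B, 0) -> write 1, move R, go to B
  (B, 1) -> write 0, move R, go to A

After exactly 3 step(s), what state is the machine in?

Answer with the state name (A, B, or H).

Answer: H

Derivation:
Step 1: in state A at pos 2, read 0 -> (A,0)->write 1,move L,goto A. Now: state=A, head=1, tape[-2..3]=011010 (head:    ^)
Step 2: in state A at pos 1, read 0 -> (A,0)->write 1,move L,goto A. Now: state=A, head=0, tape[-2..3]=011110 (head:   ^)
Step 3: in state A at pos 0, read 1 -> (A,1)->write 0,move L,goto H. Now: state=H, head=-1, tape[-2..3]=010110 (head:  ^)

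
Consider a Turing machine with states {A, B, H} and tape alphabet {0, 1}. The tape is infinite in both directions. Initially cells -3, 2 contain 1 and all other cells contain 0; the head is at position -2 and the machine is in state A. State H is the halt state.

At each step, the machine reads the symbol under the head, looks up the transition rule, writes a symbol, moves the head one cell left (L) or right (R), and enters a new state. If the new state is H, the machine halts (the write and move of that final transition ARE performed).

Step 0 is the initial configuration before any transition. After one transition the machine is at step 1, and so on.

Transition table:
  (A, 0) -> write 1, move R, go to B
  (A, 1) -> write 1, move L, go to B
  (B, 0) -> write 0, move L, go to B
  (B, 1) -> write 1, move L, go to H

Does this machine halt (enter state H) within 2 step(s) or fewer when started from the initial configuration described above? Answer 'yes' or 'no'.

Step 1: in state A at pos -2, read 0 -> (A,0)->write 1,move R,goto B. Now: state=B, head=-1, tape[-4..3]=01100010 (head:    ^)
Step 2: in state B at pos -1, read 0 -> (B,0)->write 0,move L,goto B. Now: state=B, head=-2, tape[-4..3]=01100010 (head:   ^)
After 2 step(s): state = B (not H) -> not halted within 2 -> no

Answer: no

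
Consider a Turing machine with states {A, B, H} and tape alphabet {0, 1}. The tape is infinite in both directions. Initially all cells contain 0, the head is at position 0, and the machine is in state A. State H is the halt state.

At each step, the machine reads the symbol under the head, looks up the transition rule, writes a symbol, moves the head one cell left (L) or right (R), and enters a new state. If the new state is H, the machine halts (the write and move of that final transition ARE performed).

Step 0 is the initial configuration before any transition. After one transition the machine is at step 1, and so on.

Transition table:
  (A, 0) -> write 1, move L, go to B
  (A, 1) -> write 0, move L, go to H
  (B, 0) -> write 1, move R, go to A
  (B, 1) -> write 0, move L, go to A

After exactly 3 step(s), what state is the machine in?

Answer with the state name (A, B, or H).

Step 1: in state A at pos 0, read 0 -> (A,0)->write 1,move L,goto B. Now: state=B, head=-1, tape[-2..1]=0010 (head:  ^)
Step 2: in state B at pos -1, read 0 -> (B,0)->write 1,move R,goto A. Now: state=A, head=0, tape[-2..1]=0110 (head:   ^)
Step 3: in state A at pos 0, read 1 -> (A,1)->write 0,move L,goto H. Now: state=H, head=-1, tape[-2..1]=0100 (head:  ^)

Answer: H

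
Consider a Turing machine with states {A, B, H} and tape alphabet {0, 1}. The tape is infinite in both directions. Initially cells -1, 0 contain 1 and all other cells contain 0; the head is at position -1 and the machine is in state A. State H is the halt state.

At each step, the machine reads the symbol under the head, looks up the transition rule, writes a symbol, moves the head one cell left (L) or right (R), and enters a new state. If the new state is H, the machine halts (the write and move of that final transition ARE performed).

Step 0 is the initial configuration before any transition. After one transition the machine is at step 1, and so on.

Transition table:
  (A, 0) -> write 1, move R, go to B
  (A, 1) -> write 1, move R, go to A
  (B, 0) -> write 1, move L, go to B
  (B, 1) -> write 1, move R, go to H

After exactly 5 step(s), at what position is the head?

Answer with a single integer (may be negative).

Step 1: in state A at pos -1, read 1 -> (A,1)->write 1,move R,goto A. Now: state=A, head=0, tape[-2..1]=0110 (head:   ^)
Step 2: in state A at pos 0, read 1 -> (A,1)->write 1,move R,goto A. Now: state=A, head=1, tape[-2..2]=01100 (head:    ^)
Step 3: in state A at pos 1, read 0 -> (A,0)->write 1,move R,goto B. Now: state=B, head=2, tape[-2..3]=011100 (head:     ^)
Step 4: in state B at pos 2, read 0 -> (B,0)->write 1,move L,goto B. Now: state=B, head=1, tape[-2..3]=011110 (head:    ^)
Step 5: in state B at pos 1, read 1 -> (B,1)->write 1,move R,goto H. Now: state=H, head=2, tape[-2..3]=011110 (head:     ^)

Answer: 2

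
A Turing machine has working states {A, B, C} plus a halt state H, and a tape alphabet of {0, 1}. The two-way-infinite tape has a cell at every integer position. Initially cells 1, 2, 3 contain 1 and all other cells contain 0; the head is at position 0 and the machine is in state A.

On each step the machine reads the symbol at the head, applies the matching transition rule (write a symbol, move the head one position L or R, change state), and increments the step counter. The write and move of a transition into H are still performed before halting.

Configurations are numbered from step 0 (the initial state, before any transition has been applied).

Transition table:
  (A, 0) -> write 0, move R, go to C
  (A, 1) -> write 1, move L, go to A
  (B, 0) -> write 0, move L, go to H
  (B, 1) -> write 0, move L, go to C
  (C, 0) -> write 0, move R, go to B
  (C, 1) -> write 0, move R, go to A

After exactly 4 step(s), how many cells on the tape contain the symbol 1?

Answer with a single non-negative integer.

Answer: 2

Derivation:
Step 1: in state A at pos 0, read 0 -> (A,0)->write 0,move R,goto C. Now: state=C, head=1, tape[-1..4]=001110 (head:   ^)
Step 2: in state C at pos 1, read 1 -> (C,1)->write 0,move R,goto A. Now: state=A, head=2, tape[-1..4]=000110 (head:    ^)
Step 3: in state A at pos 2, read 1 -> (A,1)->write 1,move L,goto A. Now: state=A, head=1, tape[-1..4]=000110 (head:   ^)
Step 4: in state A at pos 1, read 0 -> (A,0)->write 0,move R,goto C. Now: state=C, head=2, tape[-1..4]=000110 (head:    ^)
Cells containing 1 after step 4: {2, 3} -> 2 cell(s)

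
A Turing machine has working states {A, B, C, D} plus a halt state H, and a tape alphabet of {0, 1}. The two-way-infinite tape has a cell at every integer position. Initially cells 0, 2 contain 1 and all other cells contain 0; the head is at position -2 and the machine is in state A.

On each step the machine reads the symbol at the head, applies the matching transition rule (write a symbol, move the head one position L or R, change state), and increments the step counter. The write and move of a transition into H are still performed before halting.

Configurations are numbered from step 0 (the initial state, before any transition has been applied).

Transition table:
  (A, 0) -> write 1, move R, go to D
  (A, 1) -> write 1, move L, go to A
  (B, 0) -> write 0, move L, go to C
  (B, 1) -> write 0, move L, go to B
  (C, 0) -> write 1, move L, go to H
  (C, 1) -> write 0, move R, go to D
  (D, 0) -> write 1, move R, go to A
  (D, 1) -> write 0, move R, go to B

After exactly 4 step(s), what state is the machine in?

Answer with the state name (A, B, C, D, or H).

Answer: A

Derivation:
Step 1: in state A at pos -2, read 0 -> (A,0)->write 1,move R,goto D. Now: state=D, head=-1, tape[-3..3]=0101010 (head:   ^)
Step 2: in state D at pos -1, read 0 -> (D,0)->write 1,move R,goto A. Now: state=A, head=0, tape[-3..3]=0111010 (head:    ^)
Step 3: in state A at pos 0, read 1 -> (A,1)->write 1,move L,goto A. Now: state=A, head=-1, tape[-3..3]=0111010 (head:   ^)
Step 4: in state A at pos -1, read 1 -> (A,1)->write 1,move L,goto A. Now: state=A, head=-2, tape[-3..3]=0111010 (head:  ^)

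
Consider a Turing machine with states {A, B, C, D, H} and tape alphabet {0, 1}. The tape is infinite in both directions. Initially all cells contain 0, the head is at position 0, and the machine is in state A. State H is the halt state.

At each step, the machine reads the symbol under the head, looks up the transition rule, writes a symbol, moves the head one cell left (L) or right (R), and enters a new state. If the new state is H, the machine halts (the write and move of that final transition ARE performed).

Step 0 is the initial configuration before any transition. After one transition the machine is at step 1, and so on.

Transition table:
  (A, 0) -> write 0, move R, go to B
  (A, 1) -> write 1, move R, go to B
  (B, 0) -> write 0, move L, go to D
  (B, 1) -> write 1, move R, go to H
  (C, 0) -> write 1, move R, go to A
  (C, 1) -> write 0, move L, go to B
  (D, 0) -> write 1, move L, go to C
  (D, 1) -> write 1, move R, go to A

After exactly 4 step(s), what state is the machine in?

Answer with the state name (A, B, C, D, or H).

Step 1: in state A at pos 0, read 0 -> (A,0)->write 0,move R,goto B. Now: state=B, head=1, tape[-1..2]=0000 (head:   ^)
Step 2: in state B at pos 1, read 0 -> (B,0)->write 0,move L,goto D. Now: state=D, head=0, tape[-1..2]=0000 (head:  ^)
Step 3: in state D at pos 0, read 0 -> (D,0)->write 1,move L,goto C. Now: state=C, head=-1, tape[-2..2]=00100 (head:  ^)
Step 4: in state C at pos -1, read 0 -> (C,0)->write 1,move R,goto A. Now: state=A, head=0, tape[-2..2]=01100 (head:   ^)

Answer: A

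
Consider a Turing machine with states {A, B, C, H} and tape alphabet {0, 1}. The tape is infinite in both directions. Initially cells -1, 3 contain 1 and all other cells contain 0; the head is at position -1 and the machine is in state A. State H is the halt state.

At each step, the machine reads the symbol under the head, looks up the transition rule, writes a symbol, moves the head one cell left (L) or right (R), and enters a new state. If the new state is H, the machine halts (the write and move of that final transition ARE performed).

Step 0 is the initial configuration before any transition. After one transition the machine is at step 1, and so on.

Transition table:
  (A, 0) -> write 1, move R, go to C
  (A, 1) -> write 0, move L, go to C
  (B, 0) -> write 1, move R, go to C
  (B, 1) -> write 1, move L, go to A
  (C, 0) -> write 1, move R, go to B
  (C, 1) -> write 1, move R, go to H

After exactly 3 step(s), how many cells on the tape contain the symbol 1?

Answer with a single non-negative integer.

Answer: 3

Derivation:
Step 1: in state A at pos -1, read 1 -> (A,1)->write 0,move L,goto C. Now: state=C, head=-2, tape[-3..4]=00000010 (head:  ^)
Step 2: in state C at pos -2, read 0 -> (C,0)->write 1,move R,goto B. Now: state=B, head=-1, tape[-3..4]=01000010 (head:   ^)
Step 3: in state B at pos -1, read 0 -> (B,0)->write 1,move R,goto C. Now: state=C, head=0, tape[-3..4]=01100010 (head:    ^)
Cells containing 1 after step 3: {-2, -1, 3} -> 3 cell(s)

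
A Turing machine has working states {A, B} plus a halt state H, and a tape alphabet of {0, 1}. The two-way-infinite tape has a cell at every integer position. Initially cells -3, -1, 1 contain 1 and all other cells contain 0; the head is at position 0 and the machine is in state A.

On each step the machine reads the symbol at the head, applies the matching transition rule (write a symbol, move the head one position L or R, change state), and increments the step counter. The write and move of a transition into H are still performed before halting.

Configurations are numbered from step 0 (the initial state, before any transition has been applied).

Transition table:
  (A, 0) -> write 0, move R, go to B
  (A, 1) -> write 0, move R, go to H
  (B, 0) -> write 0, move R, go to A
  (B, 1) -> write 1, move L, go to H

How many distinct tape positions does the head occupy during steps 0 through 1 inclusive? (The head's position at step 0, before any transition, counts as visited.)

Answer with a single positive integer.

Answer: 2

Derivation:
Step 1: in state A at pos 0, read 0 -> (A,0)->write 0,move R,goto B. Now: state=B, head=1, tape[-4..2]=0101010 (head:      ^)
Head positions at steps 0..1: starting at 0, distinct positions visited = {0, 1} -> 2 position(s)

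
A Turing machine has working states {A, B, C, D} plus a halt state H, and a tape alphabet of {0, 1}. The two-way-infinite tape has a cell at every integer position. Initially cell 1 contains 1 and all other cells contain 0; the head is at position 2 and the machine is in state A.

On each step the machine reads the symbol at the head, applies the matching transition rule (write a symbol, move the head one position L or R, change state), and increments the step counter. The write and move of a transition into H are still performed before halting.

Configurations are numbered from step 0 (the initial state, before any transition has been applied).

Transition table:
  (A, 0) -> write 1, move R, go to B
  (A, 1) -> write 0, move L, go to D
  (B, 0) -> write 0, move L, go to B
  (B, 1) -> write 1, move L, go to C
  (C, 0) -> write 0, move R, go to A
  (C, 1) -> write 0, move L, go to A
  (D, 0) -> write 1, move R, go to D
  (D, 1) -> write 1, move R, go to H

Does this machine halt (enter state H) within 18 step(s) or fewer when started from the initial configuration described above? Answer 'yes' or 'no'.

Step 1: in state A at pos 2, read 0 -> (A,0)->write 1,move R,goto B. Now: state=B, head=3, tape[0..4]=01100 (head:    ^)
Step 2: in state B at pos 3, read 0 -> (B,0)->write 0,move L,goto B. Now: state=B, head=2, tape[0..4]=01100 (head:   ^)
Step 3: in state B at pos 2, read 1 -> (B,1)->write 1,move L,goto C. Now: state=C, head=1, tape[0..4]=01100 (head:  ^)
Step 4: in state C at pos 1, read 1 -> (C,1)->write 0,move L,goto A. Now: state=A, head=0, tape[-1..4]=000100 (head:  ^)
Step 5: in state A at pos 0, read 0 -> (A,0)->write 1,move R,goto B. Now: state=B, head=1, tape[-1..4]=010100 (head:   ^)
Step 6: in state B at pos 1, read 0 -> (B,0)->write 0,move L,goto B. Now: state=B, head=0, tape[-1..4]=010100 (head:  ^)
Step 7: in state B at pos 0, read 1 -> (B,1)->write 1,move L,goto C. Now: state=C, head=-1, tape[-2..4]=0010100 (head:  ^)
Step 8: in state C at pos -1, read 0 -> (C,0)->write 0,move R,goto A. Now: state=A, head=0, tape[-2..4]=0010100 (head:   ^)
Step 9: in state A at pos 0, read 1 -> (A,1)->write 0,move L,goto D. Now: state=D, head=-1, tape[-2..4]=0000100 (head:  ^)
Step 10: in state D at pos -1, read 0 -> (D,0)->write 1,move R,goto D. Now: state=D, head=0, tape[-2..4]=0100100 (head:   ^)
Step 11: in state D at pos 0, read 0 -> (D,0)->write 1,move R,goto D. Now: state=D, head=1, tape[-2..4]=0110100 (head:    ^)
Step 12: in state D at pos 1, read 0 -> (D,0)->write 1,move R,goto D. Now: state=D, head=2, tape[-2..4]=0111100 (head:     ^)
Step 13: in state D at pos 2, read 1 -> (D,1)->write 1,move R,goto H. Now: state=H, head=3, tape[-2..4]=0111100 (head:      ^)
State H reached at step 13; 13 <= 18 -> yes

Answer: yes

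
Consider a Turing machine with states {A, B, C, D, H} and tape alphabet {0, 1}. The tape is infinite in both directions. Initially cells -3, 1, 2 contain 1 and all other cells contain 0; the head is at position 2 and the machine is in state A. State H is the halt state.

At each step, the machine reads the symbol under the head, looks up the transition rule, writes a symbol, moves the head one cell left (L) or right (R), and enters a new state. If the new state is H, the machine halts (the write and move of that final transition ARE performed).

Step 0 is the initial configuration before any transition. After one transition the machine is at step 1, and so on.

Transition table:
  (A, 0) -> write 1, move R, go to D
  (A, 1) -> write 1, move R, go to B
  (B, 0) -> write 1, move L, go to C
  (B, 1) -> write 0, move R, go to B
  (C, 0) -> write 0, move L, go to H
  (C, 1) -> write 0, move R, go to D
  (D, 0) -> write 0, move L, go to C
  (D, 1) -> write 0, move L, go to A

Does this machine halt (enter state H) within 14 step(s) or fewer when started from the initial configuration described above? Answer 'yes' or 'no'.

Answer: yes

Derivation:
Step 1: in state A at pos 2, read 1 -> (A,1)->write 1,move R,goto B. Now: state=B, head=3, tape[-4..4]=010001100 (head:        ^)
Step 2: in state B at pos 3, read 0 -> (B,0)->write 1,move L,goto C. Now: state=C, head=2, tape[-4..4]=010001110 (head:       ^)
Step 3: in state C at pos 2, read 1 -> (C,1)->write 0,move R,goto D. Now: state=D, head=3, tape[-4..4]=010001010 (head:        ^)
Step 4: in state D at pos 3, read 1 -> (D,1)->write 0,move L,goto A. Now: state=A, head=2, tape[-4..4]=010001000 (head:       ^)
Step 5: in state A at pos 2, read 0 -> (A,0)->write 1,move R,goto D. Now: state=D, head=3, tape[-4..4]=010001100 (head:        ^)
Step 6: in state D at pos 3, read 0 -> (D,0)->write 0,move L,goto C. Now: state=C, head=2, tape[-4..4]=010001100 (head:       ^)
Step 7: in state C at pos 2, read 1 -> (C,1)->write 0,move R,goto D. Now: state=D, head=3, tape[-4..4]=010001000 (head:        ^)
Step 8: in state D at pos 3, read 0 -> (D,0)->write 0,move L,goto C. Now: state=C, head=2, tape[-4..4]=010001000 (head:       ^)
Step 9: in state C at pos 2, read 0 -> (C,0)->write 0,move L,goto H. Now: state=H, head=1, tape[-4..4]=010001000 (head:      ^)
State H reached at step 9; 9 <= 14 -> yes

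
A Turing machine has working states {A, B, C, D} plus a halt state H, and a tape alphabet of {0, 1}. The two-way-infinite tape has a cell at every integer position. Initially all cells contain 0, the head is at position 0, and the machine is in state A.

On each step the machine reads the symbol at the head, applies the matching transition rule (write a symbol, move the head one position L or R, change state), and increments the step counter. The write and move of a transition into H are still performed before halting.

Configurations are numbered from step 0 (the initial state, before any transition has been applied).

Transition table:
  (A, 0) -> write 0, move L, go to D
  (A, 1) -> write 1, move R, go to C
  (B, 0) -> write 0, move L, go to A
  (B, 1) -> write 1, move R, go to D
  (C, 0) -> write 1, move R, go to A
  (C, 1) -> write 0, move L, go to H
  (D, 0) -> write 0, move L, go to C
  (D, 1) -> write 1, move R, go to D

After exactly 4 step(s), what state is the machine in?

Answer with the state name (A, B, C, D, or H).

Step 1: in state A at pos 0, read 0 -> (A,0)->write 0,move L,goto D. Now: state=D, head=-1, tape[-2..1]=0000 (head:  ^)
Step 2: in state D at pos -1, read 0 -> (D,0)->write 0,move L,goto C. Now: state=C, head=-2, tape[-3..1]=00000 (head:  ^)
Step 3: in state C at pos -2, read 0 -> (C,0)->write 1,move R,goto A. Now: state=A, head=-1, tape[-3..1]=01000 (head:   ^)
Step 4: in state A at pos -1, read 0 -> (A,0)->write 0,move L,goto D. Now: state=D, head=-2, tape[-3..1]=01000 (head:  ^)

Answer: D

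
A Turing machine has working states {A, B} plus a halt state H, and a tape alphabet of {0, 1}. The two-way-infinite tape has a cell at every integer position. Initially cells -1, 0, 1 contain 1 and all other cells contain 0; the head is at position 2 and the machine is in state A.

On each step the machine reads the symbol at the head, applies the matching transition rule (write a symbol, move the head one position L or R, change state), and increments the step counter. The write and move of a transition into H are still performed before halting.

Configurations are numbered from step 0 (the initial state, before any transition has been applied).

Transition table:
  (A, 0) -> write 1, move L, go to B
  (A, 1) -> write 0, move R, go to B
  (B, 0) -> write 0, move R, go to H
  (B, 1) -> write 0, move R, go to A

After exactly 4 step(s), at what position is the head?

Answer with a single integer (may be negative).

Answer: 4

Derivation:
Step 1: in state A at pos 2, read 0 -> (A,0)->write 1,move L,goto B. Now: state=B, head=1, tape[-2..3]=011110 (head:    ^)
Step 2: in state B at pos 1, read 1 -> (B,1)->write 0,move R,goto A. Now: state=A, head=2, tape[-2..3]=011010 (head:     ^)
Step 3: in state A at pos 2, read 1 -> (A,1)->write 0,move R,goto B. Now: state=B, head=3, tape[-2..4]=0110000 (head:      ^)
Step 4: in state B at pos 3, read 0 -> (B,0)->write 0,move R,goto H. Now: state=H, head=4, tape[-2..5]=01100000 (head:       ^)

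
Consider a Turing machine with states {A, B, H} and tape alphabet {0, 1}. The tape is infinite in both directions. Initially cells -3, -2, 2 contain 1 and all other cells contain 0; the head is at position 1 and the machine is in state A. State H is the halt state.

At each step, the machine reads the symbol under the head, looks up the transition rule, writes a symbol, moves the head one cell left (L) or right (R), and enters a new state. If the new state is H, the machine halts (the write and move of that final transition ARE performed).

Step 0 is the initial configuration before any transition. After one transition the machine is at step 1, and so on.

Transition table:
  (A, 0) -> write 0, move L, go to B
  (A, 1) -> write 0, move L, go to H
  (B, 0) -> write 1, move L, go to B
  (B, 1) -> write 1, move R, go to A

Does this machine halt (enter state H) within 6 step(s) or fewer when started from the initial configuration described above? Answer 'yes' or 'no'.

Step 1: in state A at pos 1, read 0 -> (A,0)->write 0,move L,goto B. Now: state=B, head=0, tape[-4..3]=01100010 (head:     ^)
Step 2: in state B at pos 0, read 0 -> (B,0)->write 1,move L,goto B. Now: state=B, head=-1, tape[-4..3]=01101010 (head:    ^)
Step 3: in state B at pos -1, read 0 -> (B,0)->write 1,move L,goto B. Now: state=B, head=-2, tape[-4..3]=01111010 (head:   ^)
Step 4: in state B at pos -2, read 1 -> (B,1)->write 1,move R,goto A. Now: state=A, head=-1, tape[-4..3]=01111010 (head:    ^)
Step 5: in state A at pos -1, read 1 -> (A,1)->write 0,move L,goto H. Now: state=H, head=-2, tape[-4..3]=01101010 (head:   ^)
State H reached at step 5; 5 <= 6 -> yes

Answer: yes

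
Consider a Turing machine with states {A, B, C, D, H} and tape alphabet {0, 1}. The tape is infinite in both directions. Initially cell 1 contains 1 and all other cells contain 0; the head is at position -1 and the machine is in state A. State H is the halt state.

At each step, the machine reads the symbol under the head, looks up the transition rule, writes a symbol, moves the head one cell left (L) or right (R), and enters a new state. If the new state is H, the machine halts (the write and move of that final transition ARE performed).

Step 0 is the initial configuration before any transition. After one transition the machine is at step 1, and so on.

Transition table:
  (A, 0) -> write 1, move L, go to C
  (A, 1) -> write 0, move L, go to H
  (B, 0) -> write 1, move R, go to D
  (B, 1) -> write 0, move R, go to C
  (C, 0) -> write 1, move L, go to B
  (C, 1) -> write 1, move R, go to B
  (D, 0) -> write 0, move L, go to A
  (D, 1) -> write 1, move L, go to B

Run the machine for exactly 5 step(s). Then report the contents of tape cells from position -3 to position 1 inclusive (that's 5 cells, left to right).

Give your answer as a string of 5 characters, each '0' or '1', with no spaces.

Step 1: in state A at pos -1, read 0 -> (A,0)->write 1,move L,goto C. Now: state=C, head=-2, tape[-3..2]=001010 (head:  ^)
Step 2: in state C at pos -2, read 0 -> (C,0)->write 1,move L,goto B. Now: state=B, head=-3, tape[-4..2]=0011010 (head:  ^)
Step 3: in state B at pos -3, read 0 -> (B,0)->write 1,move R,goto D. Now: state=D, head=-2, tape[-4..2]=0111010 (head:   ^)
Step 4: in state D at pos -2, read 1 -> (D,1)->write 1,move L,goto B. Now: state=B, head=-3, tape[-4..2]=0111010 (head:  ^)
Step 5: in state B at pos -3, read 1 -> (B,1)->write 0,move R,goto C. Now: state=C, head=-2, tape[-4..2]=0011010 (head:   ^)

Answer: 01101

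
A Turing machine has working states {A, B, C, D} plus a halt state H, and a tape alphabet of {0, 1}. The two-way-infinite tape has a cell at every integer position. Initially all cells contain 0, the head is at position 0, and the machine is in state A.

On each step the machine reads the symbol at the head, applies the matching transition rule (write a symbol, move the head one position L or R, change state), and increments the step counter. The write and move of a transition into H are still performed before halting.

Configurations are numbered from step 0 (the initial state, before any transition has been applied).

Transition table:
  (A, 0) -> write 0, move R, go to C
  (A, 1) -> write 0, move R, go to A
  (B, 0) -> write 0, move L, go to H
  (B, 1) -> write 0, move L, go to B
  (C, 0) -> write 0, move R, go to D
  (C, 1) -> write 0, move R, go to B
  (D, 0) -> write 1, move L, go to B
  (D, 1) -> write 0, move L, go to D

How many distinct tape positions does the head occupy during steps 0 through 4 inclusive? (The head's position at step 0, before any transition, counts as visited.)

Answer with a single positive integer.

Answer: 3

Derivation:
Step 1: in state A at pos 0, read 0 -> (A,0)->write 0,move R,goto C. Now: state=C, head=1, tape[-1..2]=0000 (head:   ^)
Step 2: in state C at pos 1, read 0 -> (C,0)->write 0,move R,goto D. Now: state=D, head=2, tape[-1..3]=00000 (head:    ^)
Step 3: in state D at pos 2, read 0 -> (D,0)->write 1,move L,goto B. Now: state=B, head=1, tape[-1..3]=00010 (head:   ^)
Step 4: in state B at pos 1, read 0 -> (B,0)->write 0,move L,goto H. Now: state=H, head=0, tape[-1..3]=00010 (head:  ^)
Head positions at steps 0..4: starting at 0, distinct positions visited = {0, 1, 2} -> 3 position(s)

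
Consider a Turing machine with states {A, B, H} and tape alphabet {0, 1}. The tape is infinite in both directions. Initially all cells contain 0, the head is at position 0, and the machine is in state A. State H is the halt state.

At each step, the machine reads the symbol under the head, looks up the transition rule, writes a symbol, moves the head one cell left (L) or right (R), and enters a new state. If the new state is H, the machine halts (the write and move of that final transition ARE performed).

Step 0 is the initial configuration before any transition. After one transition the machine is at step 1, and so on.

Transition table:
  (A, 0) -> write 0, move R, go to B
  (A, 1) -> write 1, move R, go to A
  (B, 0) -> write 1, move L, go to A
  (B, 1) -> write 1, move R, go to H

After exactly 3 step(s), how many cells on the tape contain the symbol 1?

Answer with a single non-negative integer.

Step 1: in state A at pos 0, read 0 -> (A,0)->write 0,move R,goto B. Now: state=B, head=1, tape[-1..2]=0000 (head:   ^)
Step 2: in state B at pos 1, read 0 -> (B,0)->write 1,move L,goto A. Now: state=A, head=0, tape[-1..2]=0010 (head:  ^)
Step 3: in state A at pos 0, read 0 -> (A,0)->write 0,move R,goto B. Now: state=B, head=1, tape[-1..2]=0010 (head:   ^)
Cells containing 1 after step 3: {1} -> 1 cell(s)

Answer: 1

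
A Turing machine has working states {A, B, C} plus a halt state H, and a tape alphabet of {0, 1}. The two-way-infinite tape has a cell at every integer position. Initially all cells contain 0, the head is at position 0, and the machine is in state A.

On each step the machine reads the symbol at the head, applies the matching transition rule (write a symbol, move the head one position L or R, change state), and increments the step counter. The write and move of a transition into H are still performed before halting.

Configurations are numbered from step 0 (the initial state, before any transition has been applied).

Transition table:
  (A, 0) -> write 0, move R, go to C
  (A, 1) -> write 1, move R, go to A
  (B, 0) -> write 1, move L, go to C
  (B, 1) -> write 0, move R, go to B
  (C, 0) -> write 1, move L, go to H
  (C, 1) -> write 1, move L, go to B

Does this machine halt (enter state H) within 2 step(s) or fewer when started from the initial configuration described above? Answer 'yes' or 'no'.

Answer: yes

Derivation:
Step 1: in state A at pos 0, read 0 -> (A,0)->write 0,move R,goto C. Now: state=C, head=1, tape[-1..2]=0000 (head:   ^)
Step 2: in state C at pos 1, read 0 -> (C,0)->write 1,move L,goto H. Now: state=H, head=0, tape[-1..2]=0010 (head:  ^)
State H reached at step 2; 2 <= 2 -> yes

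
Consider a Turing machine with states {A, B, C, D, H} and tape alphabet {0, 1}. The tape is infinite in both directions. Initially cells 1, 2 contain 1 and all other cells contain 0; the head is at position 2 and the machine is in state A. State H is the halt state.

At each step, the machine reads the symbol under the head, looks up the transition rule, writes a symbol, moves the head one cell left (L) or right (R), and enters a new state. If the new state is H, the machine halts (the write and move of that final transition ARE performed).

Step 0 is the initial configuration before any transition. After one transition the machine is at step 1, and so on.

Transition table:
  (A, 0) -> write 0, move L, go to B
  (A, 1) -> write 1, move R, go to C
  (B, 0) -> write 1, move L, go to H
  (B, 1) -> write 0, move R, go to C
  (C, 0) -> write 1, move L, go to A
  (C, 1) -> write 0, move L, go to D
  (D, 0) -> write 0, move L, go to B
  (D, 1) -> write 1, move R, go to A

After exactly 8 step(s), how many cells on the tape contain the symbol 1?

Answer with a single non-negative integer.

Answer: 2

Derivation:
Step 1: in state A at pos 2, read 1 -> (A,1)->write 1,move R,goto C. Now: state=C, head=3, tape[0..4]=01100 (head:    ^)
Step 2: in state C at pos 3, read 0 -> (C,0)->write 1,move L,goto A. Now: state=A, head=2, tape[0..4]=01110 (head:   ^)
Step 3: in state A at pos 2, read 1 -> (A,1)->write 1,move R,goto C. Now: state=C, head=3, tape[0..4]=01110 (head:    ^)
Step 4: in state C at pos 3, read 1 -> (C,1)->write 0,move L,goto D. Now: state=D, head=2, tape[0..4]=01100 (head:   ^)
Step 5: in state D at pos 2, read 1 -> (D,1)->write 1,move R,goto A. Now: state=A, head=3, tape[0..4]=01100 (head:    ^)
Step 6: in state A at pos 3, read 0 -> (A,0)->write 0,move L,goto B. Now: state=B, head=2, tape[0..4]=01100 (head:   ^)
Step 7: in state B at pos 2, read 1 -> (B,1)->write 0,move R,goto C. Now: state=C, head=3, tape[0..4]=01000 (head:    ^)
Step 8: in state C at pos 3, read 0 -> (C,0)->write 1,move L,goto A. Now: state=A, head=2, tape[0..4]=01010 (head:   ^)
Cells containing 1 after step 8: {1, 3} -> 2 cell(s)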